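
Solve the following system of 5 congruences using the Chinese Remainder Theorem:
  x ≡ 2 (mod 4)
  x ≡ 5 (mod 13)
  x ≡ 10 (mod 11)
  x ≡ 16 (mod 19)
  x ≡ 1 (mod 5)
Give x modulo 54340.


Product of moduli M = 4 · 13 · 11 · 19 · 5 = 54340.
Merge one congruence at a time:
  Start: x ≡ 2 (mod 4).
  Combine with x ≡ 5 (mod 13); new modulus lcm = 52.
    Write x = 2 + 4·t and substitute into x ≡ 5 (mod 13): 4·t ≡ 5 − 2 = 3 (mod 13).
    The inverse of 4 mod 13 is 10 (since 4·10 = 40 = 3·13 + 1), so t ≡ 10·3 = 30 ≡ 4 (mod 13).
    Then x = 2 + 4·4 = 18, valid modulo lcm(4, 13) = 52: x ≡ 18 (mod 52).
  Combine with x ≡ 10 (mod 11); new modulus lcm = 572.
    Write x = 18 + 52·t and substitute into x ≡ 10 (mod 11): 52·t ≡ 10 − 18 = -8 (mod 11).
    Reduce coefficients mod 11: 8·t ≡ 3 (mod 11).
    The inverse of 8 mod 11 is 7 (since 8·7 = 56 = 5·11 + 1), so t ≡ 7·3 = 21 ≡ 10 (mod 11).
    Then x = 18 + 52·10 = 538, valid modulo lcm(52, 11) = 572: x ≡ 538 (mod 572).
  Combine with x ≡ 16 (mod 19); new modulus lcm = 10868.
    Write x = 538 + 572·t and substitute into x ≡ 16 (mod 19): 572·t ≡ 16 − 538 = -522 (mod 19).
    Reduce coefficients mod 19: 2·t ≡ 10 (mod 19).
    The inverse of 2 mod 19 is 10 (since 2·10 = 20 = 1·19 + 1), so t ≡ 10·10 = 100 ≡ 5 (mod 19).
    Then x = 538 + 572·5 = 3398, valid modulo lcm(572, 19) = 10868: x ≡ 3398 (mod 10868).
  Combine with x ≡ 1 (mod 5); new modulus lcm = 54340.
    Write x = 3398 + 10868·t and substitute into x ≡ 1 (mod 5): 10868·t ≡ 1 − 3398 = -3397 (mod 5).
    Reduce coefficients mod 5: 3·t ≡ 3 (mod 5).
    The inverse of 3 mod 5 is 2 (since 3·2 = 6 = 1·5 + 1), so t ≡ 2·3 = 6 ≡ 1 (mod 5).
    Then x = 3398 + 10868·1 = 14266, valid modulo lcm(10868, 5) = 54340: x ≡ 14266 (mod 54340).
Verify against each original: 14266 mod 4 = 2, 14266 mod 13 = 5, 14266 mod 11 = 10, 14266 mod 19 = 16, 14266 mod 5 = 1.

x ≡ 14266 (mod 54340).


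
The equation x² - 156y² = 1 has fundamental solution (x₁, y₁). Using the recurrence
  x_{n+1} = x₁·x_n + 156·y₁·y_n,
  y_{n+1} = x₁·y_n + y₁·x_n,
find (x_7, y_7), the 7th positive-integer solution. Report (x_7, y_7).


Step 1: Find the fundamental solution (x₁, y₁) of x² - 156y² = 1.
  Expand √156 as a continued fraction. a₀ = ⌊√156⌋ = 12; iterate m_{k+1} = d_k·a_k − m_k, d_{k+1} = (156 − m_{k+1}²)/d_k, a_{k+1} = ⌊(a₀ + m_{k+1})/d_{k+1}⌋ (starting m₀ = 0, d₀ = 1), with convergents p_k = a_k·p_{k-1} + p_{k-2}, q_k = a_k·q_{k-1} + q_{k-2} (p₋₁ = 1, q₋₁ = 0):
  k = 0: a₀ = 12; p₀/q₀ = 12/1; p₀² − 156·q₀² = 144 − 156 = -12.
  k = 1: m = 12, d = 12, a = ⌊(12 + 12)/12⌋ = 2; p/q = (2·12 + 1)/(2·1 + 0) = 25/2; p² − 156·q² = 625 − 624 = 1.
  The first convergent with p² − 156·q² = 1 gives the fundamental solution (x₁, y₁) = (25, 2).
Step 2: Apply the recurrence (x_{n+1}, y_{n+1}) = (x₁x_n + 156y₁y_n, x₁y_n + y₁x_n) repeatedly.
  From (x_1, y_1) = (25, 2): x_2 = 25·25 + 156·2·2 = 1249; y_2 = 25·2 + 2·25 = 100.
  From (x_2, y_2) = (1249, 100): x_3 = 25·1249 + 156·2·100 = 62425; y_3 = 25·100 + 2·1249 = 4998.
  From (x_3, y_3) = (62425, 4998): x_4 = 25·62425 + 156·2·4998 = 3120001; y_4 = 25·4998 + 2·62425 = 249800.
  From (x_4, y_4) = (3120001, 249800): x_5 = 25·3120001 + 156·2·249800 = 155937625; y_5 = 25·249800 + 2·3120001 = 12485002.
  From (x_5, y_5) = (155937625, 12485002): x_6 = 25·155937625 + 156·2·12485002 = 7793761249; y_6 = 25·12485002 + 2·155937625 = 624000300.
  From (x_6, y_6) = (7793761249, 624000300): x_7 = 25·7793761249 + 156·2·624000300 = 389532124825; y_7 = 25·624000300 + 2·7793761249 = 31187529998.
Step 3: Verify x_7² - 156·y_7² = 151735276270679381280625 - 151735276270679381280624 = 1 (should be 1). ✓

(x_1, y_1) = (25, 2); (x_7, y_7) = (389532124825, 31187529998).


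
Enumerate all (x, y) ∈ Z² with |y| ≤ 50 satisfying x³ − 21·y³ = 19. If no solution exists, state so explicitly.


The equation is x³ - 21y³ = 19. For fixed y, x³ = 21·y³ + 19, so a solution requires the RHS to be a perfect cube.
Strategy: iterate y from -50 to 50, compute RHS = 21·y³ + 19, and check whether it is a (positive or negative) perfect cube.
Check small values of y:
  y = 0: RHS = 19 is not a perfect cube.
  y = 1: RHS = 40 is not a perfect cube.
  y = -1: RHS = -2 is not a perfect cube.
  y = 2: RHS = 187 is not a perfect cube.
  y = -2: RHS = -149 is not a perfect cube.
  y = 3: RHS = 586 is not a perfect cube.
  y = -3: RHS = -548 is not a perfect cube.
Continuing the search up to |y| = 50 finds no solutions either.
No (x, y) in the scanned range satisfies the equation.

No integer solutions with |y| ≤ 50.


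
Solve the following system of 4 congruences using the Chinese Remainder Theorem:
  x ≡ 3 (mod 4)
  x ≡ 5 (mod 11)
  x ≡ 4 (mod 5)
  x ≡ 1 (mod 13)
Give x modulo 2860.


Product of moduli M = 4 · 11 · 5 · 13 = 2860.
Merge one congruence at a time:
  Start: x ≡ 3 (mod 4).
  Combine with x ≡ 5 (mod 11); new modulus lcm = 44.
    Write x = 3 + 4·t and substitute into x ≡ 5 (mod 11): 4·t ≡ 5 − 3 = 2 (mod 11).
    The inverse of 4 mod 11 is 3 (since 4·3 = 12 = 1·11 + 1), so t ≡ 3·2 = 6 ≡ 6 (mod 11).
    Then x = 3 + 4·6 = 27, valid modulo lcm(4, 11) = 44: x ≡ 27 (mod 44).
  Combine with x ≡ 4 (mod 5); new modulus lcm = 220.
    Write x = 27 + 44·t and substitute into x ≡ 4 (mod 5): 44·t ≡ 4 − 27 = -23 (mod 5).
    Reduce coefficients mod 5: 4·t ≡ 2 (mod 5).
    The inverse of 4 mod 5 is 4 (since 4·4 = 16 = 3·5 + 1), so t ≡ 4·2 = 8 ≡ 3 (mod 5).
    Then x = 27 + 44·3 = 159, valid modulo lcm(44, 5) = 220: x ≡ 159 (mod 220).
  Combine with x ≡ 1 (mod 13); new modulus lcm = 2860.
    Write x = 159 + 220·t and substitute into x ≡ 1 (mod 13): 220·t ≡ 1 − 159 = -158 (mod 13).
    Reduce coefficients mod 13: 12·t ≡ 11 (mod 13).
    The inverse of 12 mod 13 is 12 (since 12·12 = 144 = 11·13 + 1), so t ≡ 12·11 = 132 ≡ 2 (mod 13).
    Then x = 159 + 220·2 = 599, valid modulo lcm(220, 13) = 2860: x ≡ 599 (mod 2860).
Verify against each original: 599 mod 4 = 3, 599 mod 11 = 5, 599 mod 5 = 4, 599 mod 13 = 1.

x ≡ 599 (mod 2860).


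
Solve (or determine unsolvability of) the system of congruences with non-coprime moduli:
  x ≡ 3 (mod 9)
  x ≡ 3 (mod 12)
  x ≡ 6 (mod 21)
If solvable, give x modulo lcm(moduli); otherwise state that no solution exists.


Moduli 9, 12, 21 are not pairwise coprime, so CRT works modulo lcm(m_i) when all pairwise compatibility conditions hold.
Pairwise compatibility: gcd(m_i, m_j) must divide a_i - a_j for every pair.
Merge one congruence at a time:
  Start: x ≡ 3 (mod 9).
  Combine with x ≡ 3 (mod 12): gcd(9, 12) = 3; 3 - 3 = 0, which IS divisible by 3, so compatible.
    Write x = 3 + 9·t and substitute into x ≡ 3 (mod 12): 9·t ≡ 3 − 3 = 0 (mod 12).
    Divide the congruence (and modulus) by g = 3: 3·t ≡ 0 (mod 4).
    The inverse of 3 mod 4 is 3 (since 3·3 = 9 = 2·4 + 1), so t ≡ 3·0 = 0 ≡ 0 (mod 4).
    Then x = 3 + 9·0 = 3, valid modulo lcm(9, 12) = 36: x ≡ 3 (mod 36).
  Combine with x ≡ 6 (mod 21): gcd(36, 21) = 3; 6 - 3 = 3, which IS divisible by 3, so compatible.
    Write x = 3 + 36·t and substitute into x ≡ 6 (mod 21): 36·t ≡ 6 − 3 = 3 (mod 21).
    Divide the congruence (and modulus) by g = 3: 12·t ≡ 1 (mod 7).
    Reduce coefficients mod 7: 5·t ≡ 1 (mod 7).
    The inverse of 5 mod 7 is 3 (since 5·3 = 15 = 2·7 + 1), so t ≡ 3·1 = 3 ≡ 3 (mod 7).
    Then x = 3 + 36·3 = 111, valid modulo lcm(36, 21) = 252: x ≡ 111 (mod 252).
Verify: 111 mod 9 = 3, 111 mod 12 = 3, 111 mod 21 = 6.

x ≡ 111 (mod 252).


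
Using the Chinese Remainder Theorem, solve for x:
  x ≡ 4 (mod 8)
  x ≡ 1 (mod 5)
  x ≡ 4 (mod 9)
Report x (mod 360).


Moduli 8, 5, 9 are pairwise coprime; by CRT there is a unique solution modulo M = 8 · 5 · 9 = 360.
Solve pairwise, accumulating the modulus:
  Start with x ≡ 4 (mod 8).
  Combine with x ≡ 1 (mod 5): since gcd(8, 5) = 1, we get a unique residue mod 40.
    Write x = 4 + 8·t and substitute into x ≡ 1 (mod 5): 8·t ≡ 1 − 4 = -3 (mod 5).
    Reduce coefficients mod 5: 3·t ≡ 2 (mod 5).
    The inverse of 3 mod 5 is 2 (since 3·2 = 6 = 1·5 + 1), so t ≡ 2·2 = 4 ≡ 4 (mod 5).
    Then x = 4 + 8·4 = 36, valid modulo lcm(8, 5) = 40: x ≡ 36 (mod 40).
  Combine with x ≡ 4 (mod 9): since gcd(40, 9) = 1, we get a unique residue mod 360.
    Write x = 36 + 40·t and substitute into x ≡ 4 (mod 9): 40·t ≡ 4 − 36 = -32 (mod 9).
    Reduce coefficients mod 9: 4·t ≡ 4 (mod 9).
    The inverse of 4 mod 9 is 7 (since 4·7 = 28 = 3·9 + 1), so t ≡ 7·4 = 28 ≡ 1 (mod 9).
    Then x = 36 + 40·1 = 76, valid modulo lcm(40, 9) = 360: x ≡ 76 (mod 360).
Verify: 76 mod 8 = 4 ✓, 76 mod 5 = 1 ✓, 76 mod 9 = 4 ✓.

x ≡ 76 (mod 360).


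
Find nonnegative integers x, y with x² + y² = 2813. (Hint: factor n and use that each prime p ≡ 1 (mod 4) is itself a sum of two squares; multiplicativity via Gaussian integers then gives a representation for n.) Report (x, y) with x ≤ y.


Step 1: Factor n = 2813 = 29 · 97.
Step 2: Check the mod-4 condition on each prime factor: 29 ≡ 1 (mod 4), exponent 1; 97 ≡ 1 (mod 4), exponent 1.
All primes ≡ 3 (mod 4) appear to even exponent (or don't appear), so by the two-squares theorem n IS expressible as a sum of two squares.
Step 3: Build a representation. Here n = 29 · 97 is a product of primes ≡ 1 (mod 4). Each prime p ≡ 1 (mod 4) is itself a sum of two squares; find a² by testing p − a² for a perfect square:
  29: 29 − 1² = 28, 29 − 2² = 25 = 5² ⇒ 29 = 2² + 5².
  97: 97 − 1² = 96, 97 − 2² = 93, 97 − 3² = 88, 97 − 4² = 81 = 9² ⇒ 97 = 4² + 9².
  Combine using the Brahmagupta–Fibonacci identity (a² + b²)(c² + d²) = (ac − bd)² + (ad + bc)² = (ac + bd)² + (ad − bc)²:
  29 · 97 = 2813: from (2² + 5²)(4² + 9²), take (2·4 − 5·9, 2·9 + 5·4) = (8 − 45, 18 + 20) = (-37, 38); dropping signs (only squares matter) gives (37, 38); check 37² + 38² = 1369 + 1444 = 2813 ✓.
Step 4: Order so x ≤ y and verify: 37² + 38² = 1369 + 1444 = 2813 = n. ✓

n = 2813 = 37² + 38² (one valid representation with x ≤ y).


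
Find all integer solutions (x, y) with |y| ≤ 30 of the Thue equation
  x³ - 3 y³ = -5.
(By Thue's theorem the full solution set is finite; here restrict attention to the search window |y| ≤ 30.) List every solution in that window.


The equation is x³ - 3y³ = -5. For fixed y, x³ = 3·y³ − 5, so a solution requires the RHS to be a perfect cube.
Strategy: iterate y from -30 to 30, compute RHS = 3·y³ − 5, and check whether it is a (positive or negative) perfect cube.
Check small values of y:
  y = 0: RHS = -5 is not a perfect cube.
  y = 1: RHS = -2 is not a perfect cube.
  y = -1: RHS = -8 = (-2)³ ⇒ x = -2 works.
  y = 2: RHS = 19 is not a perfect cube.
  y = -2: RHS = -29 is not a perfect cube.
  y = 3: RHS = 76 is not a perfect cube.
  y = -3: RHS = -86 is not a perfect cube.
Continuing the search up to |y| = 30 finds no further solutions beyond those listed.
Collected solutions: (-2, -1).

Solutions (with |y| ≤ 30): (-2, -1).


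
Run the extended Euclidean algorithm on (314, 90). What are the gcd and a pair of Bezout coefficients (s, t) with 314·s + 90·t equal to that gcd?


Euclidean algorithm on (314, 90) — divide until remainder is 0:
  314 = 3 · 90 + 44
  90 = 2 · 44 + 2
  44 = 22 · 2 + 0
gcd(314, 90) = 2.
Track Bezout coefficients alongside the remainders: start with r₀ = 314 = a·1 + b·0 (s = 1, t = 0) and r₁ = 90 = a·0 + b·1 (s = 0, t = 1); each new remainder r_{k+1} = r_{k-1} − q_k·r_k inherits s_{k+1} = s_{k-1} − q_k·s_k, t_{k+1} = t_{k-1} − q_k·t_k, so r_k = a·s_k + b·t_k at every step:
  q = 3: r = 44, s = 1 − 3·0 = 1, t = 0 − 3·1 = -3  (check: 314·1 + 90·(-3) = 44)
  q = 2: r = 2, s = 0 − 2·1 = -2, t = 1 − 2·(-3) = 7  (check: 314·(-2) + 90·7 = 2)
The row with r = 2 (the gcd) gives the Bezout coefficients s = -2, t = 7.
Result: 314 · (-2) + 90 · (7) = 2.

gcd(314, 90) = 2; s = -2, t = 7 (check: 314·(-2) + 90·7 = 2).


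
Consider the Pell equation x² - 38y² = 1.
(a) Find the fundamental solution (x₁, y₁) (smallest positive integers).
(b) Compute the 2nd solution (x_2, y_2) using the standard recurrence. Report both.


Step 1: Find the fundamental solution (x₁, y₁) of x² - 38y² = 1.
  Expand √38 as a continued fraction. a₀ = ⌊√38⌋ = 6; iterate m_{k+1} = d_k·a_k − m_k, d_{k+1} = (38 − m_{k+1}²)/d_k, a_{k+1} = ⌊(a₀ + m_{k+1})/d_{k+1}⌋ (starting m₀ = 0, d₀ = 1), with convergents p_k = a_k·p_{k-1} + p_{k-2}, q_k = a_k·q_{k-1} + q_{k-2} (p₋₁ = 1, q₋₁ = 0):
  k = 0: a₀ = 6; p₀/q₀ = 6/1; p₀² − 38·q₀² = 36 − 38 = -2.
  k = 1: m = 6, d = 2, a = ⌊(6 + 6)/2⌋ = 6; p/q = (6·6 + 1)/(6·1 + 0) = 37/6; p² − 38·q² = 1369 − 1368 = 1.
  The first convergent with p² − 38·q² = 1 gives the fundamental solution (x₁, y₁) = (37, 6).
Step 2: Apply the recurrence (x_{n+1}, y_{n+1}) = (x₁x_n + 38y₁y_n, x₁y_n + y₁x_n) repeatedly.
  From (x_1, y_1) = (37, 6): x_2 = 37·37 + 38·6·6 = 2737; y_2 = 37·6 + 6·37 = 444.
Step 3: Verify x_2² - 38·y_2² = 7491169 - 7491168 = 1 (should be 1). ✓

(x_1, y_1) = (37, 6); (x_2, y_2) = (2737, 444).


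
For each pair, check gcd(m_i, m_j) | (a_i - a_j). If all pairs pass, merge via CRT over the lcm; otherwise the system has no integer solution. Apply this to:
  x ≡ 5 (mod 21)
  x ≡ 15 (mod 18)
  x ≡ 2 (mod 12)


Moduli 21, 18, 12 are not pairwise coprime, so CRT works modulo lcm(m_i) when all pairwise compatibility conditions hold.
Pairwise compatibility: gcd(m_i, m_j) must divide a_i - a_j for every pair.
Merge one congruence at a time:
  Start: x ≡ 5 (mod 21).
  Combine with x ≡ 15 (mod 18): gcd(21, 18) = 3, and 15 - 5 = 10 is NOT divisible by 3.
    ⇒ system is inconsistent (no integer solution).

No solution (the system is inconsistent).


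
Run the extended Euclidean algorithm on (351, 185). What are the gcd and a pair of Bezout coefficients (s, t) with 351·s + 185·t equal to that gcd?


Euclidean algorithm on (351, 185) — divide until remainder is 0:
  351 = 1 · 185 + 166
  185 = 1 · 166 + 19
  166 = 8 · 19 + 14
  19 = 1 · 14 + 5
  14 = 2 · 5 + 4
  5 = 1 · 4 + 1
  4 = 4 · 1 + 0
gcd(351, 185) = 1.
Track Bezout coefficients alongside the remainders: start with r₀ = 351 = a·1 + b·0 (s = 1, t = 0) and r₁ = 185 = a·0 + b·1 (s = 0, t = 1); each new remainder r_{k+1} = r_{k-1} − q_k·r_k inherits s_{k+1} = s_{k-1} − q_k·s_k, t_{k+1} = t_{k-1} − q_k·t_k, so r_k = a·s_k + b·t_k at every step:
  q = 1: r = 166, s = 1 − 1·0 = 1, t = 0 − 1·1 = -1  (check: 351·1 + 185·(-1) = 166)
  q = 1: r = 19, s = 0 − 1·1 = -1, t = 1 − 1·(-1) = 2  (check: 351·(-1) + 185·2 = 19)
  q = 8: r = 14, s = 1 − 8·(-1) = 9, t = -1 − 8·2 = -17  (check: 351·9 + 185·(-17) = 14)
  q = 1: r = 5, s = -1 − 1·9 = -10, t = 2 − 1·(-17) = 19  (check: 351·(-10) + 185·19 = 5)
  q = 2: r = 4, s = 9 − 2·(-10) = 29, t = -17 − 2·19 = -55  (check: 351·29 + 185·(-55) = 4)
  q = 1: r = 1, s = -10 − 1·29 = -39, t = 19 − 1·(-55) = 74  (check: 351·(-39) + 185·74 = 1)
The row with r = 1 (the gcd) gives the Bezout coefficients s = -39, t = 74.
Result: 351 · (-39) + 185 · (74) = 1.

gcd(351, 185) = 1; s = -39, t = 74 (check: 351·(-39) + 185·74 = 1).


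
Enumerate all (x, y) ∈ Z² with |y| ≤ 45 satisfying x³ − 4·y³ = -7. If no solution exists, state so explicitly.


The equation is x³ - 4y³ = -7. For fixed y, x³ = 4·y³ − 7, so a solution requires the RHS to be a perfect cube.
Strategy: iterate y from -45 to 45, compute RHS = 4·y³ − 7, and check whether it is a (positive or negative) perfect cube.
Check small values of y:
  y = 0: RHS = -7 is not a perfect cube.
  y = 1: RHS = -3 is not a perfect cube.
  y = -1: RHS = -11 is not a perfect cube.
  y = 2: RHS = 25 is not a perfect cube.
  y = -2: RHS = -39 is not a perfect cube.
  y = 3: RHS = 101 is not a perfect cube.
  y = -3: RHS = -115 is not a perfect cube.
Continuing the search up to |y| = 45 finds no solutions either.
No (x, y) in the scanned range satisfies the equation.

No integer solutions with |y| ≤ 45.


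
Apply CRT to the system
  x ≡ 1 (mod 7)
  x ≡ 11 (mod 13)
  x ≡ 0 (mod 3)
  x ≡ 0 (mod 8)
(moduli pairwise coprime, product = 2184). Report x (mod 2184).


Product of moduli M = 7 · 13 · 3 · 8 = 2184.
Merge one congruence at a time:
  Start: x ≡ 1 (mod 7).
  Combine with x ≡ 11 (mod 13); new modulus lcm = 91.
    Write x = 1 + 7·t and substitute into x ≡ 11 (mod 13): 7·t ≡ 11 − 1 = 10 (mod 13).
    The inverse of 7 mod 13 is 2 (since 7·2 = 14 = 1·13 + 1), so t ≡ 2·10 = 20 ≡ 7 (mod 13).
    Then x = 1 + 7·7 = 50, valid modulo lcm(7, 13) = 91: x ≡ 50 (mod 91).
  Combine with x ≡ 0 (mod 3); new modulus lcm = 273.
    Write x = 50 + 91·t and substitute into x ≡ 0 (mod 3): 91·t ≡ 0 − 50 = -50 (mod 3).
    Reduce coefficients mod 3: 1·t ≡ 1 (mod 3).
    So t ≡ 1 (mod 3).
    Then x = 50 + 91·1 = 141, valid modulo lcm(91, 3) = 273: x ≡ 141 (mod 273).
  Combine with x ≡ 0 (mod 8); new modulus lcm = 2184.
    Write x = 141 + 273·t and substitute into x ≡ 0 (mod 8): 273·t ≡ 0 − 141 = -141 (mod 8).
    Reduce coefficients mod 8: 1·t ≡ 3 (mod 8).
    So t ≡ 3 (mod 8).
    Then x = 141 + 273·3 = 960, valid modulo lcm(273, 8) = 2184: x ≡ 960 (mod 2184).
Verify against each original: 960 mod 7 = 1, 960 mod 13 = 11, 960 mod 3 = 0, 960 mod 8 = 0.

x ≡ 960 (mod 2184).


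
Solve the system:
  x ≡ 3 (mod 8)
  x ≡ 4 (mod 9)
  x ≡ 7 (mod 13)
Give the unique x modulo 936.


Moduli 8, 9, 13 are pairwise coprime; by CRT there is a unique solution modulo M = 8 · 9 · 13 = 936.
Solve pairwise, accumulating the modulus:
  Start with x ≡ 3 (mod 8).
  Combine with x ≡ 4 (mod 9): since gcd(8, 9) = 1, we get a unique residue mod 72.
    Write x = 3 + 8·t and substitute into x ≡ 4 (mod 9): 8·t ≡ 4 − 3 = 1 (mod 9).
    The inverse of 8 mod 9 is 8 (since 8·8 = 64 = 7·9 + 1), so t ≡ 8·1 = 8 ≡ 8 (mod 9).
    Then x = 3 + 8·8 = 67, valid modulo lcm(8, 9) = 72: x ≡ 67 (mod 72).
  Combine with x ≡ 7 (mod 13): since gcd(72, 13) = 1, we get a unique residue mod 936.
    Write x = 67 + 72·t and substitute into x ≡ 7 (mod 13): 72·t ≡ 7 − 67 = -60 (mod 13).
    Reduce coefficients mod 13: 7·t ≡ 5 (mod 13).
    The inverse of 7 mod 13 is 2 (since 7·2 = 14 = 1·13 + 1), so t ≡ 2·5 = 10 ≡ 10 (mod 13).
    Then x = 67 + 72·10 = 787, valid modulo lcm(72, 13) = 936: x ≡ 787 (mod 936).
Verify: 787 mod 8 = 3 ✓, 787 mod 9 = 4 ✓, 787 mod 13 = 7 ✓.

x ≡ 787 (mod 936).


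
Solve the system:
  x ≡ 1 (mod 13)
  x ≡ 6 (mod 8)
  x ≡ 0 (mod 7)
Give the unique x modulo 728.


Moduli 13, 8, 7 are pairwise coprime; by CRT there is a unique solution modulo M = 13 · 8 · 7 = 728.
Solve pairwise, accumulating the modulus:
  Start with x ≡ 1 (mod 13).
  Combine with x ≡ 6 (mod 8): since gcd(13, 8) = 1, we get a unique residue mod 104.
    Write x = 1 + 13·t and substitute into x ≡ 6 (mod 8): 13·t ≡ 6 − 1 = 5 (mod 8).
    Reduce coefficients mod 8: 5·t ≡ 5 (mod 8).
    The inverse of 5 mod 8 is 5 (since 5·5 = 25 = 3·8 + 1), so t ≡ 5·5 = 25 ≡ 1 (mod 8).
    Then x = 1 + 13·1 = 14, valid modulo lcm(13, 8) = 104: x ≡ 14 (mod 104).
  Combine with x ≡ 0 (mod 7): since gcd(104, 7) = 1, we get a unique residue mod 728.
    Write x = 14 + 104·t and substitute into x ≡ 0 (mod 7): 104·t ≡ 0 − 14 = -14 (mod 7).
    Reduce coefficients mod 7: 6·t ≡ 0 (mod 7).
    The inverse of 6 mod 7 is 6 (since 6·6 = 36 = 5·7 + 1), so t ≡ 6·0 = 0 ≡ 0 (mod 7).
    Then x = 14 + 104·0 = 14, valid modulo lcm(104, 7) = 728: x ≡ 14 (mod 728).
Verify: 14 mod 13 = 1 ✓, 14 mod 8 = 6 ✓, 14 mod 7 = 0 ✓.

x ≡ 14 (mod 728).


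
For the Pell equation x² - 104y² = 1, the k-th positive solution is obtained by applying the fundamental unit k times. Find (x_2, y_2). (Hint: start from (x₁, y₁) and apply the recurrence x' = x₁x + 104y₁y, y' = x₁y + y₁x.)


Step 1: Find the fundamental solution (x₁, y₁) of x² - 104y² = 1.
  Expand √104 as a continued fraction. a₀ = ⌊√104⌋ = 10; iterate m_{k+1} = d_k·a_k − m_k, d_{k+1} = (104 − m_{k+1}²)/d_k, a_{k+1} = ⌊(a₀ + m_{k+1})/d_{k+1}⌋ (starting m₀ = 0, d₀ = 1), with convergents p_k = a_k·p_{k-1} + p_{k-2}, q_k = a_k·q_{k-1} + q_{k-2} (p₋₁ = 1, q₋₁ = 0):
  k = 0: a₀ = 10; p₀/q₀ = 10/1; p₀² − 104·q₀² = 100 − 104 = -4.
  k = 1: m = 10, d = 4, a = ⌊(10 + 10)/4⌋ = 5; p/q = (5·10 + 1)/(5·1 + 0) = 51/5; p² − 104·q² = 2601 − 2600 = 1.
  The first convergent with p² − 104·q² = 1 gives the fundamental solution (x₁, y₁) = (51, 5).
Step 2: Apply the recurrence (x_{n+1}, y_{n+1}) = (x₁x_n + 104y₁y_n, x₁y_n + y₁x_n) repeatedly.
  From (x_1, y_1) = (51, 5): x_2 = 51·51 + 104·5·5 = 5201; y_2 = 51·5 + 5·51 = 510.
Step 3: Verify x_2² - 104·y_2² = 27050401 - 27050400 = 1 (should be 1). ✓

(x_1, y_1) = (51, 5); (x_2, y_2) = (5201, 510).


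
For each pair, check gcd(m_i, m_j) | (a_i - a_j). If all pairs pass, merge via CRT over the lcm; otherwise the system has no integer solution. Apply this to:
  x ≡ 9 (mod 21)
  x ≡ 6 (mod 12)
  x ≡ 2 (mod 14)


Moduli 21, 12, 14 are not pairwise coprime, so CRT works modulo lcm(m_i) when all pairwise compatibility conditions hold.
Pairwise compatibility: gcd(m_i, m_j) must divide a_i - a_j for every pair.
Merge one congruence at a time:
  Start: x ≡ 9 (mod 21).
  Combine with x ≡ 6 (mod 12): gcd(21, 12) = 3; 6 - 9 = -3, which IS divisible by 3, so compatible.
    Write x = 9 + 21·t and substitute into x ≡ 6 (mod 12): 21·t ≡ 6 − 9 = -3 (mod 12).
    Divide the congruence (and modulus) by g = 3: 7·t ≡ -1 (mod 4).
    Reduce coefficients mod 4: 3·t ≡ 3 (mod 4).
    The inverse of 3 mod 4 is 3 (since 3·3 = 9 = 2·4 + 1), so t ≡ 3·3 = 9 ≡ 1 (mod 4).
    Then x = 9 + 21·1 = 30, valid modulo lcm(21, 12) = 84: x ≡ 30 (mod 84).
  Combine with x ≡ 2 (mod 14): gcd(84, 14) = 14; 2 - 30 = -28, which IS divisible by 14, so compatible.
    Write x = 30 + 84·t and substitute into x ≡ 2 (mod 14): 84·t ≡ 2 − 30 = -28 (mod 14).
    Divide the congruence (and modulus) by g = 14: 6·t ≡ -2 (mod 1).
    Modulo 1 every t works; take t = 0.
    Then x = 30 + 84·0 = 30, valid modulo lcm(84, 14) = 84: x ≡ 30 (mod 84).
Verify: 30 mod 21 = 9, 30 mod 12 = 6, 30 mod 14 = 2.

x ≡ 30 (mod 84).


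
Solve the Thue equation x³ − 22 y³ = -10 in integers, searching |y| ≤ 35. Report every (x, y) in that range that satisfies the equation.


The equation is x³ - 22y³ = -10. For fixed y, x³ = 22·y³ − 10, so a solution requires the RHS to be a perfect cube.
Strategy: iterate y from -35 to 35, compute RHS = 22·y³ − 10, and check whether it is a (positive or negative) perfect cube.
Check small values of y:
  y = 0: RHS = -10 is not a perfect cube.
  y = 1: RHS = 12 is not a perfect cube.
  y = -1: RHS = -32 is not a perfect cube.
  y = 2: RHS = 166 is not a perfect cube.
  y = -2: RHS = -186 is not a perfect cube.
  y = 3: RHS = 584 is not a perfect cube.
  y = -3: RHS = -604 is not a perfect cube.
Continuing the search up to |y| = 35 finds no solutions either.
No (x, y) in the scanned range satisfies the equation.

No integer solutions with |y| ≤ 35.


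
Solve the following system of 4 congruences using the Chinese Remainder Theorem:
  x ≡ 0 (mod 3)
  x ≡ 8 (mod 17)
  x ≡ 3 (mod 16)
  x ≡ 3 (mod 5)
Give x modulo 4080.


Product of moduli M = 3 · 17 · 16 · 5 = 4080.
Merge one congruence at a time:
  Start: x ≡ 0 (mod 3).
  Combine with x ≡ 8 (mod 17); new modulus lcm = 51.
    Write x = 0 + 3·t and substitute into x ≡ 8 (mod 17): 3·t ≡ 8 − 0 = 8 (mod 17).
    The inverse of 3 mod 17 is 6 (since 3·6 = 18 = 1·17 + 1), so t ≡ 6·8 = 48 ≡ 14 (mod 17).
    Then x = 0 + 3·14 = 42, valid modulo lcm(3, 17) = 51: x ≡ 42 (mod 51).
  Combine with x ≡ 3 (mod 16); new modulus lcm = 816.
    Write x = 42 + 51·t and substitute into x ≡ 3 (mod 16): 51·t ≡ 3 − 42 = -39 (mod 16).
    Reduce coefficients mod 16: 3·t ≡ 9 (mod 16).
    The inverse of 3 mod 16 is 11 (since 3·11 = 33 = 2·16 + 1), so t ≡ 11·9 = 99 ≡ 3 (mod 16).
    Then x = 42 + 51·3 = 195, valid modulo lcm(51, 16) = 816: x ≡ 195 (mod 816).
  Combine with x ≡ 3 (mod 5); new modulus lcm = 4080.
    Write x = 195 + 816·t and substitute into x ≡ 3 (mod 5): 816·t ≡ 3 − 195 = -192 (mod 5).
    Reduce coefficients mod 5: 1·t ≡ 3 (mod 5).
    So t ≡ 3 (mod 5).
    Then x = 195 + 816·3 = 2643, valid modulo lcm(816, 5) = 4080: x ≡ 2643 (mod 4080).
Verify against each original: 2643 mod 3 = 0, 2643 mod 17 = 8, 2643 mod 16 = 3, 2643 mod 5 = 3.

x ≡ 2643 (mod 4080).


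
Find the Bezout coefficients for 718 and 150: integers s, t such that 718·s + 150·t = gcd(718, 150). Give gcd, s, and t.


Euclidean algorithm on (718, 150) — divide until remainder is 0:
  718 = 4 · 150 + 118
  150 = 1 · 118 + 32
  118 = 3 · 32 + 22
  32 = 1 · 22 + 10
  22 = 2 · 10 + 2
  10 = 5 · 2 + 0
gcd(718, 150) = 2.
Track Bezout coefficients alongside the remainders: start with r₀ = 718 = a·1 + b·0 (s = 1, t = 0) and r₁ = 150 = a·0 + b·1 (s = 0, t = 1); each new remainder r_{k+1} = r_{k-1} − q_k·r_k inherits s_{k+1} = s_{k-1} − q_k·s_k, t_{k+1} = t_{k-1} − q_k·t_k, so r_k = a·s_k + b·t_k at every step:
  q = 4: r = 118, s = 1 − 4·0 = 1, t = 0 − 4·1 = -4  (check: 718·1 + 150·(-4) = 118)
  q = 1: r = 32, s = 0 − 1·1 = -1, t = 1 − 1·(-4) = 5  (check: 718·(-1) + 150·5 = 32)
  q = 3: r = 22, s = 1 − 3·(-1) = 4, t = -4 − 3·5 = -19  (check: 718·4 + 150·(-19) = 22)
  q = 1: r = 10, s = -1 − 1·4 = -5, t = 5 − 1·(-19) = 24  (check: 718·(-5) + 150·24 = 10)
  q = 2: r = 2, s = 4 − 2·(-5) = 14, t = -19 − 2·24 = -67  (check: 718·14 + 150·(-67) = 2)
The row with r = 2 (the gcd) gives the Bezout coefficients s = 14, t = -67.
Result: 718 · (14) + 150 · (-67) = 2.

gcd(718, 150) = 2; s = 14, t = -67 (check: 718·14 + 150·(-67) = 2).


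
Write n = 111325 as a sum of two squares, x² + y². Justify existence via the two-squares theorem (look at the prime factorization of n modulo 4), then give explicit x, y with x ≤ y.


Step 1: Factor n = 111325 = 5^2 · 61 · 73.
Step 2: Check the mod-4 condition on each prime factor: 5 ≡ 1 (mod 4), exponent 2; 61 ≡ 1 (mod 4), exponent 1; 73 ≡ 1 (mod 4), exponent 1.
All primes ≡ 3 (mod 4) appear to even exponent (or don't appear), so by the two-squares theorem n IS expressible as a sum of two squares.
Step 3: Build a representation. Group n = k² · m with k = 5 and m = 61 · 73 = 4453 (a product of primes ≡ 1 (mod 4)); a representation of m scales to one of n via (k·x)² + (k·y)² = k²(x² + y²). Each prime p ≡ 1 (mod 4) is itself a sum of two squares; find a² by testing p − a² for a perfect square:
  61: 61 − 1² = 60, 61 − 2² = 57, 61 − 3² = 52, 61 − 4² = 45, 61 − 5² = 36 = 6² ⇒ 61 = 5² + 6².
  73: 73 − 1² = 72, 73 − 2² = 69, 73 − 3² = 64 = 8² ⇒ 73 = 3² + 8².
  Combine using the Brahmagupta–Fibonacci identity (a² + b²)(c² + d²) = (ac − bd)² + (ad + bc)² = (ac + bd)² + (ad − bc)²:
  61 · 73 = 4453: from (5² + 6²)(3² + 8²), take (5·3 − 6·8, 5·8 + 6·3) = (15 − 48, 40 + 18) = (-33, 58); dropping signs (only squares matter) gives (33, 58); check 33² + 58² = 1089 + 3364 = 4453 ✓.
  Scale by k = 5: (5·33, 5·58) = (165, 290).
Step 4: Order so x ≤ y and verify: 165² + 290² = 27225 + 84100 = 111325 = n. ✓

n = 111325 = 165² + 290² (one valid representation with x ≤ y).


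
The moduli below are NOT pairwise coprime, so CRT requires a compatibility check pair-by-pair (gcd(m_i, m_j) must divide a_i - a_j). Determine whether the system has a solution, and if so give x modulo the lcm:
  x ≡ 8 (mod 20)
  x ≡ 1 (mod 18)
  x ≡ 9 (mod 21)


Moduli 20, 18, 21 are not pairwise coprime, so CRT works modulo lcm(m_i) when all pairwise compatibility conditions hold.
Pairwise compatibility: gcd(m_i, m_j) must divide a_i - a_j for every pair.
Merge one congruence at a time:
  Start: x ≡ 8 (mod 20).
  Combine with x ≡ 1 (mod 18): gcd(20, 18) = 2, and 1 - 8 = -7 is NOT divisible by 2.
    ⇒ system is inconsistent (no integer solution).

No solution (the system is inconsistent).


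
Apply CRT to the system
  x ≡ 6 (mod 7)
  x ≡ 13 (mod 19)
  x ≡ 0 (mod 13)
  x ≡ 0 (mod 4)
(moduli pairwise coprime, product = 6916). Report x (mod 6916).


Product of moduli M = 7 · 19 · 13 · 4 = 6916.
Merge one congruence at a time:
  Start: x ≡ 6 (mod 7).
  Combine with x ≡ 13 (mod 19); new modulus lcm = 133.
    Write x = 6 + 7·t and substitute into x ≡ 13 (mod 19): 7·t ≡ 13 − 6 = 7 (mod 19).
    The inverse of 7 mod 19 is 11 (since 7·11 = 77 = 4·19 + 1), so t ≡ 11·7 = 77 ≡ 1 (mod 19).
    Then x = 6 + 7·1 = 13, valid modulo lcm(7, 19) = 133: x ≡ 13 (mod 133).
  Combine with x ≡ 0 (mod 13); new modulus lcm = 1729.
    Write x = 13 + 133·t and substitute into x ≡ 0 (mod 13): 133·t ≡ 0 − 13 = -13 (mod 13).
    Reduce coefficients mod 13: 3·t ≡ 0 (mod 13).
    The inverse of 3 mod 13 is 9 (since 3·9 = 27 = 2·13 + 1), so t ≡ 9·0 = 0 ≡ 0 (mod 13).
    Then x = 13 + 133·0 = 13, valid modulo lcm(133, 13) = 1729: x ≡ 13 (mod 1729).
  Combine with x ≡ 0 (mod 4); new modulus lcm = 6916.
    Write x = 13 + 1729·t and substitute into x ≡ 0 (mod 4): 1729·t ≡ 0 − 13 = -13 (mod 4).
    Reduce coefficients mod 4: 1·t ≡ 3 (mod 4).
    So t ≡ 3 (mod 4).
    Then x = 13 + 1729·3 = 5200, valid modulo lcm(1729, 4) = 6916: x ≡ 5200 (mod 6916).
Verify against each original: 5200 mod 7 = 6, 5200 mod 19 = 13, 5200 mod 13 = 0, 5200 mod 4 = 0.

x ≡ 5200 (mod 6916).


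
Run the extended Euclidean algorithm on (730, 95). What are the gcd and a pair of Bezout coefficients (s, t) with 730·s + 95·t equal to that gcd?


Euclidean algorithm on (730, 95) — divide until remainder is 0:
  730 = 7 · 95 + 65
  95 = 1 · 65 + 30
  65 = 2 · 30 + 5
  30 = 6 · 5 + 0
gcd(730, 95) = 5.
Track Bezout coefficients alongside the remainders: start with r₀ = 730 = a·1 + b·0 (s = 1, t = 0) and r₁ = 95 = a·0 + b·1 (s = 0, t = 1); each new remainder r_{k+1} = r_{k-1} − q_k·r_k inherits s_{k+1} = s_{k-1} − q_k·s_k, t_{k+1} = t_{k-1} − q_k·t_k, so r_k = a·s_k + b·t_k at every step:
  q = 7: r = 65, s = 1 − 7·0 = 1, t = 0 − 7·1 = -7  (check: 730·1 + 95·(-7) = 65)
  q = 1: r = 30, s = 0 − 1·1 = -1, t = 1 − 1·(-7) = 8  (check: 730·(-1) + 95·8 = 30)
  q = 2: r = 5, s = 1 − 2·(-1) = 3, t = -7 − 2·8 = -23  (check: 730·3 + 95·(-23) = 5)
The row with r = 5 (the gcd) gives the Bezout coefficients s = 3, t = -23.
Result: 730 · (3) + 95 · (-23) = 5.

gcd(730, 95) = 5; s = 3, t = -23 (check: 730·3 + 95·(-23) = 5).


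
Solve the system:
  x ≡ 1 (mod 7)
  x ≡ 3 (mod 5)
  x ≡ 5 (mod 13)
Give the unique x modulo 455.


Moduli 7, 5, 13 are pairwise coprime; by CRT there is a unique solution modulo M = 7 · 5 · 13 = 455.
Solve pairwise, accumulating the modulus:
  Start with x ≡ 1 (mod 7).
  Combine with x ≡ 3 (mod 5): since gcd(7, 5) = 1, we get a unique residue mod 35.
    Write x = 1 + 7·t and substitute into x ≡ 3 (mod 5): 7·t ≡ 3 − 1 = 2 (mod 5).
    Reduce coefficients mod 5: 2·t ≡ 2 (mod 5).
    The inverse of 2 mod 5 is 3 (since 2·3 = 6 = 1·5 + 1), so t ≡ 3·2 = 6 ≡ 1 (mod 5).
    Then x = 1 + 7·1 = 8, valid modulo lcm(7, 5) = 35: x ≡ 8 (mod 35).
  Combine with x ≡ 5 (mod 13): since gcd(35, 13) = 1, we get a unique residue mod 455.
    Write x = 8 + 35·t and substitute into x ≡ 5 (mod 13): 35·t ≡ 5 − 8 = -3 (mod 13).
    Reduce coefficients mod 13: 9·t ≡ 10 (mod 13).
    The inverse of 9 mod 13 is 3 (since 9·3 = 27 = 2·13 + 1), so t ≡ 3·10 = 30 ≡ 4 (mod 13).
    Then x = 8 + 35·4 = 148, valid modulo lcm(35, 13) = 455: x ≡ 148 (mod 455).
Verify: 148 mod 7 = 1 ✓, 148 mod 5 = 3 ✓, 148 mod 13 = 5 ✓.

x ≡ 148 (mod 455).


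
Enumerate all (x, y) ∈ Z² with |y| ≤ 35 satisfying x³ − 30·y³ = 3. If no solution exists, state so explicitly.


The equation is x³ - 30y³ = 3. For fixed y, x³ = 30·y³ + 3, so a solution requires the RHS to be a perfect cube.
Strategy: iterate y from -35 to 35, compute RHS = 30·y³ + 3, and check whether it is a (positive or negative) perfect cube.
Check small values of y:
  y = 0: RHS = 3 is not a perfect cube.
  y = 1: RHS = 33 is not a perfect cube.
  y = -1: RHS = -27 = (-3)³ ⇒ x = -3 works.
  y = 2: RHS = 243 is not a perfect cube.
  y = -2: RHS = -237 is not a perfect cube.
  y = 3: RHS = 813 is not a perfect cube.
  y = -3: RHS = -807 is not a perfect cube.
Continuing the search up to |y| = 35 finds no further solutions beyond those listed.
Collected solutions: (-3, -1).

Solutions (with |y| ≤ 35): (-3, -1).


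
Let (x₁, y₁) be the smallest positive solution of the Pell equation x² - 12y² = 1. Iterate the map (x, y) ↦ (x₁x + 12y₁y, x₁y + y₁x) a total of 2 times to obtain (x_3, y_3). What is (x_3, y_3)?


Step 1: Find the fundamental solution (x₁, y₁) of x² - 12y² = 1.
  Expand √12 as a continued fraction. a₀ = ⌊√12⌋ = 3; iterate m_{k+1} = d_k·a_k − m_k, d_{k+1} = (12 − m_{k+1}²)/d_k, a_{k+1} = ⌊(a₀ + m_{k+1})/d_{k+1}⌋ (starting m₀ = 0, d₀ = 1), with convergents p_k = a_k·p_{k-1} + p_{k-2}, q_k = a_k·q_{k-1} + q_{k-2} (p₋₁ = 1, q₋₁ = 0):
  k = 0: a₀ = 3; p₀/q₀ = 3/1; p₀² − 12·q₀² = 9 − 12 = -3.
  k = 1: m = 3, d = 3, a = ⌊(3 + 3)/3⌋ = 2; p/q = (2·3 + 1)/(2·1 + 0) = 7/2; p² − 12·q² = 49 − 48 = 1.
  The first convergent with p² − 12·q² = 1 gives the fundamental solution (x₁, y₁) = (7, 2).
Step 2: Apply the recurrence (x_{n+1}, y_{n+1}) = (x₁x_n + 12y₁y_n, x₁y_n + y₁x_n) repeatedly.
  From (x_1, y_1) = (7, 2): x_2 = 7·7 + 12·2·2 = 97; y_2 = 7·2 + 2·7 = 28.
  From (x_2, y_2) = (97, 28): x_3 = 7·97 + 12·2·28 = 1351; y_3 = 7·28 + 2·97 = 390.
Step 3: Verify x_3² - 12·y_3² = 1825201 - 1825200 = 1 (should be 1). ✓

(x_1, y_1) = (7, 2); (x_3, y_3) = (1351, 390).


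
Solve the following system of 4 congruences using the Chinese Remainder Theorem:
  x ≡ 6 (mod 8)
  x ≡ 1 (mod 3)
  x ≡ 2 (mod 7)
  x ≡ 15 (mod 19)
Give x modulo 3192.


Product of moduli M = 8 · 3 · 7 · 19 = 3192.
Merge one congruence at a time:
  Start: x ≡ 6 (mod 8).
  Combine with x ≡ 1 (mod 3); new modulus lcm = 24.
    Write x = 6 + 8·t and substitute into x ≡ 1 (mod 3): 8·t ≡ 1 − 6 = -5 (mod 3).
    Reduce coefficients mod 3: 2·t ≡ 1 (mod 3).
    The inverse of 2 mod 3 is 2 (since 2·2 = 4 = 1·3 + 1), so t ≡ 2·1 = 2 ≡ 2 (mod 3).
    Then x = 6 + 8·2 = 22, valid modulo lcm(8, 3) = 24: x ≡ 22 (mod 24).
  Combine with x ≡ 2 (mod 7); new modulus lcm = 168.
    Write x = 22 + 24·t and substitute into x ≡ 2 (mod 7): 24·t ≡ 2 − 22 = -20 (mod 7).
    Reduce coefficients mod 7: 3·t ≡ 1 (mod 7).
    The inverse of 3 mod 7 is 5 (since 3·5 = 15 = 2·7 + 1), so t ≡ 5·1 = 5 ≡ 5 (mod 7).
    Then x = 22 + 24·5 = 142, valid modulo lcm(24, 7) = 168: x ≡ 142 (mod 168).
  Combine with x ≡ 15 (mod 19); new modulus lcm = 3192.
    Write x = 142 + 168·t and substitute into x ≡ 15 (mod 19): 168·t ≡ 15 − 142 = -127 (mod 19).
    Reduce coefficients mod 19: 16·t ≡ 6 (mod 19).
    The inverse of 16 mod 19 is 6 (since 16·6 = 96 = 5·19 + 1), so t ≡ 6·6 = 36 ≡ 17 (mod 19).
    Then x = 142 + 168·17 = 2998, valid modulo lcm(168, 19) = 3192: x ≡ 2998 (mod 3192).
Verify against each original: 2998 mod 8 = 6, 2998 mod 3 = 1, 2998 mod 7 = 2, 2998 mod 19 = 15.

x ≡ 2998 (mod 3192).


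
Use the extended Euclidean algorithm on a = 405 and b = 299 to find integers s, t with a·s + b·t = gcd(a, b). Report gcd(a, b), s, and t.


Euclidean algorithm on (405, 299) — divide until remainder is 0:
  405 = 1 · 299 + 106
  299 = 2 · 106 + 87
  106 = 1 · 87 + 19
  87 = 4 · 19 + 11
  19 = 1 · 11 + 8
  11 = 1 · 8 + 3
  8 = 2 · 3 + 2
  3 = 1 · 2 + 1
  2 = 2 · 1 + 0
gcd(405, 299) = 1.
Track Bezout coefficients alongside the remainders: start with r₀ = 405 = a·1 + b·0 (s = 1, t = 0) and r₁ = 299 = a·0 + b·1 (s = 0, t = 1); each new remainder r_{k+1} = r_{k-1} − q_k·r_k inherits s_{k+1} = s_{k-1} − q_k·s_k, t_{k+1} = t_{k-1} − q_k·t_k, so r_k = a·s_k + b·t_k at every step:
  q = 1: r = 106, s = 1 − 1·0 = 1, t = 0 − 1·1 = -1  (check: 405·1 + 299·(-1) = 106)
  q = 2: r = 87, s = 0 − 2·1 = -2, t = 1 − 2·(-1) = 3  (check: 405·(-2) + 299·3 = 87)
  q = 1: r = 19, s = 1 − 1·(-2) = 3, t = -1 − 1·3 = -4  (check: 405·3 + 299·(-4) = 19)
  q = 4: r = 11, s = -2 − 4·3 = -14, t = 3 − 4·(-4) = 19  (check: 405·(-14) + 299·19 = 11)
  q = 1: r = 8, s = 3 − 1·(-14) = 17, t = -4 − 1·19 = -23  (check: 405·17 + 299·(-23) = 8)
  q = 1: r = 3, s = -14 − 1·17 = -31, t = 19 − 1·(-23) = 42  (check: 405·(-31) + 299·42 = 3)
  q = 2: r = 2, s = 17 − 2·(-31) = 79, t = -23 − 2·42 = -107  (check: 405·79 + 299·(-107) = 2)
  q = 1: r = 1, s = -31 − 1·79 = -110, t = 42 − 1·(-107) = 149  (check: 405·(-110) + 299·149 = 1)
The row with r = 1 (the gcd) gives the Bezout coefficients s = -110, t = 149.
Result: 405 · (-110) + 299 · (149) = 1.

gcd(405, 299) = 1; s = -110, t = 149 (check: 405·(-110) + 299·149 = 1).


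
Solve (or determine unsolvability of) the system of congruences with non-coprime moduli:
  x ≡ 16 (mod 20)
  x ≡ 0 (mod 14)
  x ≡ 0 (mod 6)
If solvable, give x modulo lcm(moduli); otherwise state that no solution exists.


Moduli 20, 14, 6 are not pairwise coprime, so CRT works modulo lcm(m_i) when all pairwise compatibility conditions hold.
Pairwise compatibility: gcd(m_i, m_j) must divide a_i - a_j for every pair.
Merge one congruence at a time:
  Start: x ≡ 16 (mod 20).
  Combine with x ≡ 0 (mod 14): gcd(20, 14) = 2; 0 - 16 = -16, which IS divisible by 2, so compatible.
    Write x = 16 + 20·t and substitute into x ≡ 0 (mod 14): 20·t ≡ 0 − 16 = -16 (mod 14).
    Divide the congruence (and modulus) by g = 2: 10·t ≡ -8 (mod 7).
    Reduce coefficients mod 7: 3·t ≡ 6 (mod 7).
    The inverse of 3 mod 7 is 5 (since 3·5 = 15 = 2·7 + 1), so t ≡ 5·6 = 30 ≡ 2 (mod 7).
    Then x = 16 + 20·2 = 56, valid modulo lcm(20, 14) = 140: x ≡ 56 (mod 140).
  Combine with x ≡ 0 (mod 6): gcd(140, 6) = 2; 0 - 56 = -56, which IS divisible by 2, so compatible.
    Write x = 56 + 140·t and substitute into x ≡ 0 (mod 6): 140·t ≡ 0 − 56 = -56 (mod 6).
    Divide the congruence (and modulus) by g = 2: 70·t ≡ -28 (mod 3).
    Reduce coefficients mod 3: 1·t ≡ 2 (mod 3).
    So t ≡ 2 (mod 3).
    Then x = 56 + 140·2 = 336, valid modulo lcm(140, 6) = 420: x ≡ 336 (mod 420).
Verify: 336 mod 20 = 16, 336 mod 14 = 0, 336 mod 6 = 0.

x ≡ 336 (mod 420).


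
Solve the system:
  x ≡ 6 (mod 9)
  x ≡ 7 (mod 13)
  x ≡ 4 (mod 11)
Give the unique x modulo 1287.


Moduli 9, 13, 11 are pairwise coprime; by CRT there is a unique solution modulo M = 9 · 13 · 11 = 1287.
Solve pairwise, accumulating the modulus:
  Start with x ≡ 6 (mod 9).
  Combine with x ≡ 7 (mod 13): since gcd(9, 13) = 1, we get a unique residue mod 117.
    Write x = 6 + 9·t and substitute into x ≡ 7 (mod 13): 9·t ≡ 7 − 6 = 1 (mod 13).
    The inverse of 9 mod 13 is 3 (since 9·3 = 27 = 2·13 + 1), so t ≡ 3·1 = 3 ≡ 3 (mod 13).
    Then x = 6 + 9·3 = 33, valid modulo lcm(9, 13) = 117: x ≡ 33 (mod 117).
  Combine with x ≡ 4 (mod 11): since gcd(117, 11) = 1, we get a unique residue mod 1287.
    Write x = 33 + 117·t and substitute into x ≡ 4 (mod 11): 117·t ≡ 4 − 33 = -29 (mod 11).
    Reduce coefficients mod 11: 7·t ≡ 4 (mod 11).
    The inverse of 7 mod 11 is 8 (since 7·8 = 56 = 5·11 + 1), so t ≡ 8·4 = 32 ≡ 10 (mod 11).
    Then x = 33 + 117·10 = 1203, valid modulo lcm(117, 11) = 1287: x ≡ 1203 (mod 1287).
Verify: 1203 mod 9 = 6 ✓, 1203 mod 13 = 7 ✓, 1203 mod 11 = 4 ✓.

x ≡ 1203 (mod 1287).
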